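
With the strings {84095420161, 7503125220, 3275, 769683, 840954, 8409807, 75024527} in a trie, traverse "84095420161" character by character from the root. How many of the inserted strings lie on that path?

Traverse "84095420161" character by character; count nodes along the way that are marked as word ends.
Prefixes of the query that are stored words: "840954", "84095420161"
Count: 2

2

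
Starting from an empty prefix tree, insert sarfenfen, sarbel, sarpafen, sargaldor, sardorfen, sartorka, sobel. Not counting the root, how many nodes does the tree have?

38

Trace insertions, counting only characters that open a new branch:
  "sarfenfen" → 9 new (s, a, r, f, e, n, f, e, n)
  "sarbel" → prefix "sar" already present; 3 new (b, e, l)
  "sarpafen" → prefix "sar" already present; 5 new (p, a, f, e, n)
  "sargaldor" → prefix "sar" already present; 6 new (g, a, l, d, o, r)
  "sardorfen" → prefix "sar" already present; 6 new (d, o, r, f, e, n)
  "sartorka" → prefix "sar" already present; 5 new (t, o, r, k, a)
  "sobel" → prefix "s" already present; 4 new (o, b, e, l)
Total nodes = 9 + 3 + 5 + 6 + 6 + 5 + 4 = 38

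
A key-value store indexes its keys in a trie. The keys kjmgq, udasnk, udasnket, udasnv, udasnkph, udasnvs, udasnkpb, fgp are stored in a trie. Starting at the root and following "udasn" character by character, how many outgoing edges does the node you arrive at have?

The children of the "udasn" node are the distinct next characters among strings starting with "udasn".
Distinct next characters after "udasn": k, v.
That node has 2 child edges.

2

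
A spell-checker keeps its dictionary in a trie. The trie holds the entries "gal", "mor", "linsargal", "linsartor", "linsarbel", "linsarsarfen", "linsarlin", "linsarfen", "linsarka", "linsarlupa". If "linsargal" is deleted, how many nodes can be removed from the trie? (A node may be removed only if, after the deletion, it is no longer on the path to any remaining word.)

After clearing the end-marker at "linsargal", prune upward until reaching a node still needed by another word.
The suffix "gal" (3 nodes) is used only by "linsargal"; the node for "linsar" still has the child "t", so pruning stops there.
Nodes removed: 3

3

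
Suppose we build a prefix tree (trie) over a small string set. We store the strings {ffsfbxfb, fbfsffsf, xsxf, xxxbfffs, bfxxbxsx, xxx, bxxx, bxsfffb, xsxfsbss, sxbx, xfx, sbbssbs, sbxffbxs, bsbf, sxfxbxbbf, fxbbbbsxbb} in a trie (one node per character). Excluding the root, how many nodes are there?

For each word, the new-node count is its length minus the longest prefix already in the trie:
  "ffsfbxfb" → 8 new (f, f, s, f, b, x, f, b)
  "fbfsffsf" → prefix "f" already present; 7 new (b, f, s, f, f, s, f)
  "xsxf" → 4 new (x, s, x, f)
  "xxxbfffs" → prefix "x" already present; 7 new (x, x, b, f, f, f, s)
  "bfxxbxsx" → 8 new (b, f, x, x, b, x, s, x)
  "xxx" → prefix "xxx" already present; 0 new (none)
  "bxxx" → prefix "b" already present; 3 new (x, x, x)
  "bxsfffb" → prefix "bx" already present; 5 new (s, f, f, f, b)
  "xsxfsbss" → prefix "xsxf" already present; 4 new (s, b, s, s)
  "sxbx" → 4 new (s, x, b, x)
  "xfx" → prefix "x" already present; 2 new (f, x)
  "sbbssbs" → prefix "s" already present; 6 new (b, b, s, s, b, s)
  "sbxffbxs" → prefix "sb" already present; 6 new (x, f, f, b, x, s)
  "bsbf" → prefix "b" already present; 3 new (s, b, f)
  "sxfxbxbbf" → prefix "sx" already present; 7 new (f, x, b, x, b, b, f)
  "fxbbbbsxbb" → prefix "f" already present; 9 new (x, b, b, b, b, s, x, b, b)
Total nodes = 8 + 7 + 4 + 7 + 8 + 0 + 3 + 5 + 4 + 4 + 2 + 6 + 6 + 3 + 7 + 9 = 83

83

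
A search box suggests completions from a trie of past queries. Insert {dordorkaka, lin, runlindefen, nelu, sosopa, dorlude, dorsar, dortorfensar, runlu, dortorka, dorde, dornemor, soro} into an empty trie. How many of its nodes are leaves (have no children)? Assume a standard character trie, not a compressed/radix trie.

Leaves are exactly the stored words that no other stored word extends.
Those words: "dorde", "dordorkaka", "dorlude", "dornemor", "dorsar", "dortorfensar", "dortorka", "lin", "nelu", "runlindefen", "runlu", "soro", "sosopa"
Leaf count: 13

13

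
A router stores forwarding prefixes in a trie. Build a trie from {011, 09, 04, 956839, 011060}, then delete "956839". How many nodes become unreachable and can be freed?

6

Walk "956839" from the leaf back toward the root, removing each node that no remaining word uses.
No other word shares any prefix with "956839", so all 6 of its nodes go.
Nodes removed: 6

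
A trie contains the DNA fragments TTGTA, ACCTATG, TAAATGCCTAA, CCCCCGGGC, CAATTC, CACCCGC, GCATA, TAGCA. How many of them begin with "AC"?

Walk to "AC"; the words in its subtree are exactly those with that prefix.
Matches: "ACCTATG"
Count: 1

1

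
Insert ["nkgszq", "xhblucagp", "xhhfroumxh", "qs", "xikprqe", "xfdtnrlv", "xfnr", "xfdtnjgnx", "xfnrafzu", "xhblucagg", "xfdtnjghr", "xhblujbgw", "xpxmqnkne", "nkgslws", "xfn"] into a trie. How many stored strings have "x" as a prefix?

Filter for entries beginning with "x":
Matches: "xfdtnjghr", "xfdtnjgnx", "xfdtnrlv", "xfn", "xfnr", "xfnrafzu", "xhblucagg", "xhblucagp", "xhblujbgw", "xhhfroumxh", "xikprqe", "xpxmqnkne"
Count: 12

12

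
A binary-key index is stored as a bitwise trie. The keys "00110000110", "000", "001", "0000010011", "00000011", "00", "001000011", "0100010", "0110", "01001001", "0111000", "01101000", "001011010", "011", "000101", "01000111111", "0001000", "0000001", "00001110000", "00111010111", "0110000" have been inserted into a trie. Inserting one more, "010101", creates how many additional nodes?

Walking "010101" from the root, the first 3 characters ("010") follow existing edges; "1" is the first miss.
New nodes needed: |"010101"| − 3 = 6 − 3 = 3.

3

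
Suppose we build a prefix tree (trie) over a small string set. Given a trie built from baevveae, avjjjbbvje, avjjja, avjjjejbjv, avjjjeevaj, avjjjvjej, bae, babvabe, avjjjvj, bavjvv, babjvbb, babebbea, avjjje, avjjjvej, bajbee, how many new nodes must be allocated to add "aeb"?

The longest prefix of "aeb" already in the trie is "a" (length 1).
So 3 − 1 = 2 new nodes.

2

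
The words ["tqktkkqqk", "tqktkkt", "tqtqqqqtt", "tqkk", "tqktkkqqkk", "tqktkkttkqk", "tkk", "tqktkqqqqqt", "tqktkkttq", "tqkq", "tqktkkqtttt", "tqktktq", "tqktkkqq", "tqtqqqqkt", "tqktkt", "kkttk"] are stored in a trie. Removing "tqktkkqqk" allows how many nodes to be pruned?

Walk "tqktkkqqk" from the leaf back toward the root, removing each node that no remaining word uses.
Every node on "tqktkkqqk" is still needed (e.g. by "tqktkkqqkk"), so nothing is freed.
Nodes removed: 0

0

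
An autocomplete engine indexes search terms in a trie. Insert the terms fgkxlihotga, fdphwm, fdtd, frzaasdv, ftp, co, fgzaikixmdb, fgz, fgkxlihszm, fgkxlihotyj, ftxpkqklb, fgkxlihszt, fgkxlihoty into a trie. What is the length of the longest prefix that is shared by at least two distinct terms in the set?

10

Look for the deepest trie node that still has at least two words in its subtree.
e.g. "fgkxlihoty" and "fgkxlihotyj" share the prefix "fgkxlihoty" of length 10; no pair shares a longer one.
Longest shared-prefix length: 10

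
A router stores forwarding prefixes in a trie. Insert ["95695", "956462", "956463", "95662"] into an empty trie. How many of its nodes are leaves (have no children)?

Leaves are exactly the stored words that no other stored word extends.
Those words: "956462", "956463", "95662", "95695"
Leaf count: 4

4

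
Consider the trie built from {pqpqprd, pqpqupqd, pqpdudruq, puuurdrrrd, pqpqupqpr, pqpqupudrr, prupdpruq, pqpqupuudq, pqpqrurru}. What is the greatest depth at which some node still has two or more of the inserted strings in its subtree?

7

Equivalently: take the maximum, over all pairs, of their longest common prefix length.
"pqpqupqd" and "pqpqupqpr" agree on "pqpqupq" (7 characters) before diverging; nothing deeper is shared.
Longest shared-prefix length: 7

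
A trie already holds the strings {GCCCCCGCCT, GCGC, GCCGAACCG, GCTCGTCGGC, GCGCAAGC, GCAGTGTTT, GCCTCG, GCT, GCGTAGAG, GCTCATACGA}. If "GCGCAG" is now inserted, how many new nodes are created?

Walking "GCGCAG" from the root, the first 5 characters ("GCGCA") follow existing edges; "G" is the first miss.
Each of the 1 remaining characters creates one node.

1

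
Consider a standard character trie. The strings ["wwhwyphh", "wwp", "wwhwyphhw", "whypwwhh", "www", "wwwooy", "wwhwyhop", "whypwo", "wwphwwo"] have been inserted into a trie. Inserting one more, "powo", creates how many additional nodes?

4

"powo" shares no prefix with any stored word, so all 4 characters open new nodes.
4 − 0 = 4 new nodes.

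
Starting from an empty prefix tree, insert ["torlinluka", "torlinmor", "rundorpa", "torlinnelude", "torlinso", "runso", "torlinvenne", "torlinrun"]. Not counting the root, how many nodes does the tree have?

39

Count nodes per top-level branch (shared prefixes stored once):
  'r'-branch (rundorpa, runso): 10 nodes
  't'-branch (torlinluka, torlinmor, torlinnelude, torlinrun, torlinso, torlinvenne): 29 nodes
Sum: 39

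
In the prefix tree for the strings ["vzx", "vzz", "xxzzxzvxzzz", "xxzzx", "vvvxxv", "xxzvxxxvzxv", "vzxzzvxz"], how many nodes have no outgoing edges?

5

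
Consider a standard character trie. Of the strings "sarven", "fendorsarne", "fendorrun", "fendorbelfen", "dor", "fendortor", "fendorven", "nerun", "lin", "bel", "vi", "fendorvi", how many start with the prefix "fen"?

Traverse to the node for "fen", then collect every word in that subtree.
Matches: "fendorbelfen", "fendorrun", "fendorsarne", "fendortor", "fendorven", "fendorvi"
Count: 6

6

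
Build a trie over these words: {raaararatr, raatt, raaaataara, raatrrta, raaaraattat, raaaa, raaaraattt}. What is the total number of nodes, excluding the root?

28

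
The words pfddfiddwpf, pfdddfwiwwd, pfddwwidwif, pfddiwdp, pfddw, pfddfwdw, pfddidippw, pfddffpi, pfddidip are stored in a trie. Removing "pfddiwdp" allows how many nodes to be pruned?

A node on "pfddiwdp"'s path can go only if nothing else ends at it or branches off below it.
The suffix "wdp" (3 nodes) is used only by "pfddiwdp"; the node for "pfddi" still has the child "d", so pruning stops there.
Nodes removed: 3

3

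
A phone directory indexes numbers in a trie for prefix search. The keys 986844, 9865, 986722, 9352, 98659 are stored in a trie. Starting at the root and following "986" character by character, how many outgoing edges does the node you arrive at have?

Walk "986" from the root, arriving at one node.
Distinct next characters after "986": 5, 7, 8.
That node has 3 child edges.

3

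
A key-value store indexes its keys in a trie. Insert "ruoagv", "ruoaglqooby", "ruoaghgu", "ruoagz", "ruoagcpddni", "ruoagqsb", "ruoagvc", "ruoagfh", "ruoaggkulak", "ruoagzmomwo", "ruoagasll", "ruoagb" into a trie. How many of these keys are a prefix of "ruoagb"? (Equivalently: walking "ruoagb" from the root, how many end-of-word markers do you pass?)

1

Traverse "ruoagb" character by character; count nodes along the way that are marked as word ends.
Prefixes of the query that are stored words: "ruoagb"
Count: 1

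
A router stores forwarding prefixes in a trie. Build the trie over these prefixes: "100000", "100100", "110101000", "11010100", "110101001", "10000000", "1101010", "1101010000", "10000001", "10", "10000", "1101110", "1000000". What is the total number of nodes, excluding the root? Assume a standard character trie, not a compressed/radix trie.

Insert word by word; a character creates a node only if that edge doesn't already exist:
  "100000" → 6 new (1, 0, 0, 0, 0, 0)
  "100100" → prefix "100" already present; 3 new (1, 0, 0)
  "110101000" → prefix "1" already present; 8 new (1, 0, 1, 0, 1, 0, 0, 0)
  "11010100" → prefix "11010100" already present; 0 new (none)
  "110101001" → prefix "11010100" already present; 1 new (1)
  "10000000" → prefix "100000" already present; 2 new (0, 0)
  "1101010" → prefix "1101010" already present; 0 new (none)
  "1101010000" → prefix "110101000" already present; 1 new (0)
  "10000001" → prefix "1000000" already present; 1 new (1)
  "10" → prefix "10" already present; 0 new (none)
  "10000" → prefix "10000" already present; 0 new (none)
  "1101110" → prefix "1101" already present; 3 new (1, 1, 0)
  "1000000" → prefix "1000000" already present; 0 new (none)
Total nodes = 6 + 3 + 8 + 0 + 1 + 2 + 0 + 1 + 1 + 0 + 0 + 3 + 0 = 25

25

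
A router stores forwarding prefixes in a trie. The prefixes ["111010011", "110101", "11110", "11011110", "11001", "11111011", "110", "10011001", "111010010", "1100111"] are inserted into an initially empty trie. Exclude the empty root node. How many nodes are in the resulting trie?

For each word, the new-node count is its length minus the longest prefix already in the trie:
  "111010011" → 9 new (1, 1, 1, 0, 1, 0, 0, 1, 1)
  "110101" → prefix "11" already present; 4 new (0, 1, 0, 1)
  "11110" → prefix "111" already present; 2 new (1, 0)
  "11011110" → prefix "1101" already present; 4 new (1, 1, 1, 0)
  "11001" → prefix "110" already present; 2 new (0, 1)
  "11111011" → prefix "1111" already present; 4 new (1, 0, 1, 1)
  "110" → prefix "110" already present; 0 new (none)
  "10011001" → prefix "1" already present; 7 new (0, 0, 1, 1, 0, 0, 1)
  "111010010" → prefix "11101001" already present; 1 new (0)
  "1100111" → prefix "11001" already present; 2 new (1, 1)
Total nodes = 9 + 4 + 2 + 4 + 2 + 4 + 0 + 7 + 1 + 2 = 35

35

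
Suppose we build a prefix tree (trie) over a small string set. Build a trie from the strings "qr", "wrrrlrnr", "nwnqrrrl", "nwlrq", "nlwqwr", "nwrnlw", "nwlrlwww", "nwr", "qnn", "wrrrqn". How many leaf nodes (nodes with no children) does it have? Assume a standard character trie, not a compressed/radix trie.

A leaf is a node with no children — equivalently, the end of a word that is not a proper prefix of any other stored word.
Those words: "nlwqwr", "nwlrlwww", "nwlrq", "nwnqrrrl", "nwrnlw", "qnn", "qr", "wrrrlrnr", "wrrrqn"
Leaf count: 9

9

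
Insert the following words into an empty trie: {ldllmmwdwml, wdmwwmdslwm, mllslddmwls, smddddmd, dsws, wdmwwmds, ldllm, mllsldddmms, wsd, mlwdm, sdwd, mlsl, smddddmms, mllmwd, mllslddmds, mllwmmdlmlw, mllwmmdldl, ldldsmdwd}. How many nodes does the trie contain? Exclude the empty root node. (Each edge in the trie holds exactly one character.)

Insert word by word; a character creates a node only if that edge doesn't already exist:
  "ldllmmwdwml" → 11 new (l, d, l, l, m, m, w, d, w, m, l)
  "wdmwwmdslwm" → 11 new (w, d, m, w, w, m, d, s, l, w, m)
  "mllslddmwls" → 11 new (m, l, l, s, l, d, d, m, w, l, s)
  "smddddmd" → 8 new (s, m, d, d, d, d, m, d)
  "dsws" → 4 new (d, s, w, s)
  "wdmwwmds" → prefix "wdmwwmds" already present; 0 new (none)
  "ldllm" → prefix "ldllm" already present; 0 new (none)
  "mllsldddmms" → prefix "mllsldd" already present; 4 new (d, m, m, s)
  "wsd" → prefix "w" already present; 2 new (s, d)
  "mlwdm" → prefix "ml" already present; 3 new (w, d, m)
  "sdwd" → prefix "s" already present; 3 new (d, w, d)
  "mlsl" → prefix "ml" already present; 2 new (s, l)
  "smddddmms" → prefix "smddddm" already present; 2 new (m, s)
  "mllmwd" → prefix "mll" already present; 3 new (m, w, d)
  "mllslddmds" → prefix "mllslddm" already present; 2 new (d, s)
  "mllwmmdlmlw" → prefix "mll" already present; 8 new (w, m, m, d, l, m, l, w)
  "mllwmmdldl" → prefix "mllwmmdl" already present; 2 new (d, l)
  "ldldsmdwd" → prefix "ldl" already present; 6 new (d, s, m, d, w, d)
Total nodes = 11 + 11 + 11 + 8 + 4 + 0 + 0 + 4 + 2 + 3 + 3 + 2 + 2 + 3 + 2 + 8 + 2 + 6 = 82

82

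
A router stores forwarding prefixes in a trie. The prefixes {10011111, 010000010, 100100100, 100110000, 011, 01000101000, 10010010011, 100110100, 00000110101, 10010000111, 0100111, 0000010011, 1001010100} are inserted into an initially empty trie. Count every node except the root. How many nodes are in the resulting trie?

65

Trace insertions, counting only characters that open a new branch:
  "10011111" → 8 new (1, 0, 0, 1, 1, 1, 1, 1)
  "010000010" → 9 new (0, 1, 0, 0, 0, 0, 0, 1, 0)
  "100100100" → prefix "1001" already present; 5 new (0, 0, 1, 0, 0)
  "100110000" → prefix "10011" already present; 4 new (0, 0, 0, 0)
  "011" → prefix "01" already present; 1 new (1)
  "01000101000" → prefix "01000" already present; 6 new (1, 0, 1, 0, 0, 0)
  "10010010011" → prefix "100100100" already present; 2 new (1, 1)
  "100110100" → prefix "100110" already present; 3 new (1, 0, 0)
  "00000110101" → prefix "0" already present; 10 new (0, 0, 0, 0, 1, 1, 0, 1, 0, 1)
  "10010000111" → prefix "100100" already present; 5 new (0, 0, 1, 1, 1)
  "0100111" → prefix "0100" already present; 3 new (1, 1, 1)
  "0000010011" → prefix "000001" already present; 4 new (0, 0, 1, 1)
  "1001010100" → prefix "10010" already present; 5 new (1, 0, 1, 0, 0)
Total nodes = 8 + 9 + 5 + 4 + 1 + 6 + 2 + 3 + 10 + 5 + 3 + 4 + 5 = 65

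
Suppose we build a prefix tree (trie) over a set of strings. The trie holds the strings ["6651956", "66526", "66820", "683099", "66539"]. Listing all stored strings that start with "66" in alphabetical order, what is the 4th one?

66820

Words with prefix "66", in lexicographic order: "6651956", "66526", "66539", "66820"
The 4th is 66820.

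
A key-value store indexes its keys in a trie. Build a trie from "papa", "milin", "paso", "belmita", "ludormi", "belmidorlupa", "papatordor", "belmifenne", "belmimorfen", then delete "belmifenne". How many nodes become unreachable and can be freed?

5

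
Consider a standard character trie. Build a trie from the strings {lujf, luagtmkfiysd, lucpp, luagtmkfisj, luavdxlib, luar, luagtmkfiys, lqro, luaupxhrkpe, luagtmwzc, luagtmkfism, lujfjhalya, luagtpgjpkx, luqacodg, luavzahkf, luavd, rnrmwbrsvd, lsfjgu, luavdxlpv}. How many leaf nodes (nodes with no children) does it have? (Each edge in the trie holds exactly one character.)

A leaf is a node with no children — equivalently, the end of a word that is not a proper prefix of any other stored word.
Those words: "lqro", "lsfjgu", "luagtmkfisj", "luagtmkfism", "luagtmkfiysd", "luagtmwzc", "luagtpgjpkx", "luar", "luaupxhrkpe", "luavdxlib", "luavdxlpv", "luavzahkf", "lucpp", "lujfjhalya", "luqacodg", "rnrmwbrsvd"
Leaf count: 16

16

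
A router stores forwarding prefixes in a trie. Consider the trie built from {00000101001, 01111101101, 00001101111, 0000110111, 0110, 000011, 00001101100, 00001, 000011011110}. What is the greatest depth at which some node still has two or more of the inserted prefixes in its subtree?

The deepest shared node is where two words last agree before diverging.
"00001101111" and "000011011110" agree on "00001101111" (11 characters) before diverging; nothing deeper is shared.
Longest shared-prefix length: 11

11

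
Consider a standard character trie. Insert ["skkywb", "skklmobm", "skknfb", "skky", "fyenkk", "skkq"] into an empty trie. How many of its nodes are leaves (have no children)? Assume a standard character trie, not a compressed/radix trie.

Leaves are exactly the stored words that no other stored word extends.
Those words: "fyenkk", "skklmobm", "skknfb", "skkq", "skkywb"
Leaf count: 5

5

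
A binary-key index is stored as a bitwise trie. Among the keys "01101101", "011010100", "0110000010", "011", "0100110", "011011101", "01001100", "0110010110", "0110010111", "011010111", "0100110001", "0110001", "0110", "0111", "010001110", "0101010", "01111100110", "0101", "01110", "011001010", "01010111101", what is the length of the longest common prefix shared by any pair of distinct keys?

9

Equivalently: take the maximum, over all pairs, of their longest common prefix length.
e.g. "0110010110" and "0110010111" share the prefix "011001011" of length 9; no pair shares a longer one.
Longest shared-prefix length: 9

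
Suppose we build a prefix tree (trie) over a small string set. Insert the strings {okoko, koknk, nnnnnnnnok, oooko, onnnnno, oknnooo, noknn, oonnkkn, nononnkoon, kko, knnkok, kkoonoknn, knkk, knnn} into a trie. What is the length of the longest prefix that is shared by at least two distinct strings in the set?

3

Look for the deepest trie node that still has at least two words in its subtree.
e.g. "kko" and "kkoonoknn" share the prefix "kko" of length 3; no pair shares a longer one.
Longest shared-prefix length: 3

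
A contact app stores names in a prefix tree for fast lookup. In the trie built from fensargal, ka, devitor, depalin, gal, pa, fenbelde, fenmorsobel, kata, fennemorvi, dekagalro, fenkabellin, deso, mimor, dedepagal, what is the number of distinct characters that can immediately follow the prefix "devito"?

The children of the "devito" node are the distinct next characters among strings starting with "devito".
Distinct next characters after "devito": r.
That node has 1 child edge.

1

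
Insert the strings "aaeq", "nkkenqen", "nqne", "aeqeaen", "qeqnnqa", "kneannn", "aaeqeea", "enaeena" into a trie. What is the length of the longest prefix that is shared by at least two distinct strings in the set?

Look for the deepest trie node that still has at least two words in its subtree.
"aaeq" and "aaeqeea" agree on "aaeq" (4 characters) before diverging; nothing deeper is shared.
Longest shared-prefix length: 4

4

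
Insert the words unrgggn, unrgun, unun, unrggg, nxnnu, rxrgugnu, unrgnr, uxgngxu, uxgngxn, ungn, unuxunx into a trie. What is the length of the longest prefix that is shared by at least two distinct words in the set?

6

Equivalently: take the maximum, over all pairs, of their longest common prefix length.
"unrggg" and "unrgggn" agree on "unrggg" (6 characters) before diverging; nothing deeper is shared.
Longest shared-prefix length: 6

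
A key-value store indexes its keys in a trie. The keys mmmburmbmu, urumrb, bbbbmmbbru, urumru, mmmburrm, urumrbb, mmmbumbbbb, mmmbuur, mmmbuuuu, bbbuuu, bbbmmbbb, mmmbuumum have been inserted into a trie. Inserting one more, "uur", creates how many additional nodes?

The longest prefix of "uur" already in the trie is "u" (length 1).
Each of the 2 remaining characters creates one node.

2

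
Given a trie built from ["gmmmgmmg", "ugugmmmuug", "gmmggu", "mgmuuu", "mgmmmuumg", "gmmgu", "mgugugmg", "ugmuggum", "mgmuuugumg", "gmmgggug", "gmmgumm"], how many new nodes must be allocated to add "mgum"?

"mgu" is already a path in the trie; the remaining "m" must be added.
So 4 − 3 = 1 new nodes.

1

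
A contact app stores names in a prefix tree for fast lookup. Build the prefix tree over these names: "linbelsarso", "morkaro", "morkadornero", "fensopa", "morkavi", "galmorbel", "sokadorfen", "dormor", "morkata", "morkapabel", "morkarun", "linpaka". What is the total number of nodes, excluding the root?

72

Count nodes per top-level branch (shared prefixes stored once):
  'd'-branch (dormor): 6 nodes
  'f'-branch (fensopa): 7 nodes
  'g'-branch (galmorbel): 9 nodes
  'l'-branch (linbelsarso, linpaka): 15 nodes
  'm'-branch (morkadornero, morkapabel, morkaro, morkarun, morkata, morkavi): 25 nodes
  's'-branch (sokadorfen): 10 nodes
Sum: 72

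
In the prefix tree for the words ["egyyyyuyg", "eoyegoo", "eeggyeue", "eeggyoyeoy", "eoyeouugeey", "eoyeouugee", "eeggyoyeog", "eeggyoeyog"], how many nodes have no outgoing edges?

7

A leaf is a node with no children — equivalently, the end of a word that is not a proper prefix of any other stored word.
Those words: "eeggyeue", "eeggyoeyog", "eeggyoyeog", "eeggyoyeoy", "egyyyyuyg", "eoyegoo", "eoyeouugeey"
Leaf count: 7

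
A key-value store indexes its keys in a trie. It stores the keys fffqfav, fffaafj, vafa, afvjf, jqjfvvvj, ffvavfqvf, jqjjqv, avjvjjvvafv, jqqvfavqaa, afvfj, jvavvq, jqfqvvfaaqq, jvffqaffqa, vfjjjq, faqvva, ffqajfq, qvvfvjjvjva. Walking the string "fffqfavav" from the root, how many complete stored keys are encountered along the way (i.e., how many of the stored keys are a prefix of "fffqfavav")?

Traverse "fffqfavav" character by character; count nodes along the way that are marked as word ends.
Prefixes of the query that are stored words: "fffqfav"
Count: 1

1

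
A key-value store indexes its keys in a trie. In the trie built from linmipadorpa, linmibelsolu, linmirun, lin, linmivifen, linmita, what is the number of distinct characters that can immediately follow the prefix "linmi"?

5

Walk "linmi" from the root, arriving at one node.
Characters that immediately follow "linmi" among the stored strings: {b, p, r, t, v}.
That node has 5 child edges.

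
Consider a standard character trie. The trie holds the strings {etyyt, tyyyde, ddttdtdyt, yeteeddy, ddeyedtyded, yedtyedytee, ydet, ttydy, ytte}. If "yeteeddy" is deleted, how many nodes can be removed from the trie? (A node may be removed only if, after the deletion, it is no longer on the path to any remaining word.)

6

Walk "yeteeddy" from the leaf back toward the root, removing each node that no remaining word uses.
The suffix "teeddy" (6 nodes) is used only by "yeteeddy"; the node for "ye" still has the child "d", so pruning stops there.
Nodes removed: 6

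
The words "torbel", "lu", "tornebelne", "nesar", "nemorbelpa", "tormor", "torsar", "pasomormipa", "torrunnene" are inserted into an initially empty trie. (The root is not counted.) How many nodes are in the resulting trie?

52

Count nodes per top-level branch (shared prefixes stored once):
  'l'-branch (lu): 2 nodes
  'n'-branch (nemorbelpa, nesar): 13 nodes
  'p'-branch (pasomormipa): 11 nodes
  't'-branch (torbel, tormor, tornebelne, torrunnene, torsar): 26 nodes
Sum: 52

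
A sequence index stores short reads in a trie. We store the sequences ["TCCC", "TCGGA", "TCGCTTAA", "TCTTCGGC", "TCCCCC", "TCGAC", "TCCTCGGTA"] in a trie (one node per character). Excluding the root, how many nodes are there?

28

Trie structure (* marks end of a word):
(root)
└─ T
   └─ C
      ├─ C
      │  ├─ C *
      │  │  └─ C
      │  │     └─ C *
      │  └─ T
      │     └─ C
      │        └─ G
      │           └─ G
      │              └─ T
      │                 └─ A *
      ├─ G
      │  ├─ A
      │  │  └─ C *
      │  ├─ C
      │  │  └─ T
      │  │     └─ T
      │  │        └─ A
      │  │           └─ A *
      │  └─ G
      │     └─ A *
      └─ T
         └─ T
            └─ C
               └─ G
                  └─ G
                     └─ C *
Counting every labelled node above: 28.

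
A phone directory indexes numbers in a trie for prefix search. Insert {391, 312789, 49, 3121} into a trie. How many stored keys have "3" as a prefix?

3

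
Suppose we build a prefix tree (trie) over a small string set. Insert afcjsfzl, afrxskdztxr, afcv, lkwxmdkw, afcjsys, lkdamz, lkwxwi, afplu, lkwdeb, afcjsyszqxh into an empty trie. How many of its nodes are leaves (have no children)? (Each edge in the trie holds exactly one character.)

9

A leaf is a node with no children — equivalently, the end of a word that is not a proper prefix of any other stored word.
Those words: "afcjsfzl", "afcjsyszqxh", "afcv", "afplu", "afrxskdztxr", "lkdamz", "lkwdeb", "lkwxmdkw", "lkwxwi"
Leaf count: 9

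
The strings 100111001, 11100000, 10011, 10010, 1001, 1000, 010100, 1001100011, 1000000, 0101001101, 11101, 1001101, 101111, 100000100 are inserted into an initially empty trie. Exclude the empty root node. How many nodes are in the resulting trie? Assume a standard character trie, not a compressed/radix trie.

45

Count nodes per top-level branch (shared prefixes stored once):
  '0'-branch (010100, 0101001101): 10 nodes
  '1'-branch (1000, 1000000, 100000100, 1001, 10010, 10011, 1001100011, 1001101, 100111001, 101111, 11100000, 11101): 35 nodes
Sum: 45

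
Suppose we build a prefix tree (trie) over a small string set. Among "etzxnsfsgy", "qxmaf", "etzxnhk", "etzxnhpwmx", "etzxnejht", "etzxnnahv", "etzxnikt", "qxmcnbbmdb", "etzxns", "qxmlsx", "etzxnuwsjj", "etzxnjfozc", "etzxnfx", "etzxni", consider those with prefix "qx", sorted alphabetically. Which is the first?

DFS of the "qx" subtree visits, in order: "qxmaf", "qxmcnbbmdb", "qxmlsx"
The 1st is qxmaf.

qxmaf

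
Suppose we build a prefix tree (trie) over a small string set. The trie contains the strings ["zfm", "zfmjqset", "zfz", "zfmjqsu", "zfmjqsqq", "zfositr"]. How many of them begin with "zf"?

Walk to "zf"; the words in its subtree are exactly those with that prefix.
Matches: "zfm", "zfmjqset", "zfmjqsqq", "zfmjqsu", "zfositr", "zfz"
Count: 6

6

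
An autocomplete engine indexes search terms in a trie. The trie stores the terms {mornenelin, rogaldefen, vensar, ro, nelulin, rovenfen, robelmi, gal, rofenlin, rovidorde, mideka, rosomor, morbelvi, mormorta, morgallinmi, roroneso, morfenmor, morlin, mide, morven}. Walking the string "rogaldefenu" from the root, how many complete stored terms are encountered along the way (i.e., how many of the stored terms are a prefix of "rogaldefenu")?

2

Check each prefix of "rogaldefenu" against the stored set — each match is an end-marker on the path.
Prefixes of the query that are stored words: "ro", "rogaldefen"
Count: 2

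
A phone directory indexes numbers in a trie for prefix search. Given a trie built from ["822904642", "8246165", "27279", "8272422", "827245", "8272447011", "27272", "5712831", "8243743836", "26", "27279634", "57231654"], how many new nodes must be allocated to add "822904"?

Every character of "822904" already lies on an existing path (it is a prefix of some stored word).
No new nodes are needed: 0.

0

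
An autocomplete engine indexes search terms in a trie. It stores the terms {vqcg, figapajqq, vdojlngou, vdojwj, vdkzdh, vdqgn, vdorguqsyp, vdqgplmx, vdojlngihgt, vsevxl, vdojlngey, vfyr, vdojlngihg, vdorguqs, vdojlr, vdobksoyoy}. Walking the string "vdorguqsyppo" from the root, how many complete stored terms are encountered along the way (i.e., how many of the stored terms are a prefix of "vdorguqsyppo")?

Walk "vdorguqsyppo" from the root; an end-of-word marker is hit whenever a stored word is a prefix of "vdorguqsyppo".
Prefixes of the query that are stored words: "vdorguqs", "vdorguqsyp"
Count: 2

2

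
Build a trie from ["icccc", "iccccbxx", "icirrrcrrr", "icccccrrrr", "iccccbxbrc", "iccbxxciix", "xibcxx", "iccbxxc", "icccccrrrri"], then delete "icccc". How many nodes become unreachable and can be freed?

0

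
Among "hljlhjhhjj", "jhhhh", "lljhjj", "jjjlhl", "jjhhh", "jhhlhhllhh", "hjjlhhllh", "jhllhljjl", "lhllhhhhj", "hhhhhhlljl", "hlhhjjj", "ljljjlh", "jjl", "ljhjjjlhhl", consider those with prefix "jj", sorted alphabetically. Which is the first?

jjhhh

DFS of the "jj" subtree visits, in order: "jjhhh", "jjjlhl", "jjl"
Position 1: jjhhh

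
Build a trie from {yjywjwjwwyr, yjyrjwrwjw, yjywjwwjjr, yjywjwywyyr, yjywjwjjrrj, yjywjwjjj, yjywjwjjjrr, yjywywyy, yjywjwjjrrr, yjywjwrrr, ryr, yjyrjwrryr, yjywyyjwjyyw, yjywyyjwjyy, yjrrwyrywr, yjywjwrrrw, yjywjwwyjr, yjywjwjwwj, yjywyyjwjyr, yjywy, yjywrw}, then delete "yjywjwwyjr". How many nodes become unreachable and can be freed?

3

A node on "yjywjwwyjr"'s path can go only if nothing else ends at it or branches off below it.
The suffix "yjr" (3 nodes) is used only by "yjywjwwyjr"; the node for "yjywjww" still has the child "j", so pruning stops there.
Nodes removed: 3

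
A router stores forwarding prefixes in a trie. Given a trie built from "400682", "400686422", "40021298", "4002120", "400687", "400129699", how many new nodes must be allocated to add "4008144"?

4

"400" is already a path in the trie; the remaining "8144" must be added.
So 7 − 3 = 4 new nodes.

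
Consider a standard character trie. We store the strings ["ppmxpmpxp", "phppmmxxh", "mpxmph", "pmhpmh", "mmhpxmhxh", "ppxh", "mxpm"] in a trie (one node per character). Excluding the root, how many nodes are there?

41

For each word, the new-node count is its length minus the longest prefix already in the trie:
  "ppmxpmpxp" → 9 new (p, p, m, x, p, m, p, x, p)
  "phppmmxxh" → prefix "p" already present; 8 new (h, p, p, m, m, x, x, h)
  "mpxmph" → 6 new (m, p, x, m, p, h)
  "pmhpmh" → prefix "p" already present; 5 new (m, h, p, m, h)
  "mmhpxmhxh" → prefix "m" already present; 8 new (m, h, p, x, m, h, x, h)
  "ppxh" → prefix "pp" already present; 2 new (x, h)
  "mxpm" → prefix "m" already present; 3 new (x, p, m)
Total nodes = 9 + 8 + 6 + 5 + 8 + 2 + 3 = 41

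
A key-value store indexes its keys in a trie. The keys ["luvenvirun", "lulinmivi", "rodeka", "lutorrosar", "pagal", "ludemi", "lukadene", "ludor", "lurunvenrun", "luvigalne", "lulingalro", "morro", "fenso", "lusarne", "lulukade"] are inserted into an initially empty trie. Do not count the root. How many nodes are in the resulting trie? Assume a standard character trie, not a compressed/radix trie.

Trace insertions, counting only characters that open a new branch:
  "luvenvirun" → 10 new (l, u, v, e, n, v, i, r, u, n)
  "lulinmivi" → prefix "lu" already present; 7 new (l, i, n, m, i, v, i)
  "rodeka" → 6 new (r, o, d, e, k, a)
  "lutorrosar" → prefix "lu" already present; 8 new (t, o, r, r, o, s, a, r)
  "pagal" → 5 new (p, a, g, a, l)
  "ludemi" → prefix "lu" already present; 4 new (d, e, m, i)
  "lukadene" → prefix "lu" already present; 6 new (k, a, d, e, n, e)
  "ludor" → prefix "lud" already present; 2 new (o, r)
  "lurunvenrun" → prefix "lu" already present; 9 new (r, u, n, v, e, n, r, u, n)
  "luvigalne" → prefix "luv" already present; 6 new (i, g, a, l, n, e)
  "lulingalro" → prefix "lulin" already present; 5 new (g, a, l, r, o)
  "morro" → 5 new (m, o, r, r, o)
  "fenso" → 5 new (f, e, n, s, o)
  "lusarne" → prefix "lu" already present; 5 new (s, a, r, n, e)
  "lulukade" → prefix "lul" already present; 5 new (u, k, a, d, e)
Total nodes = 10 + 7 + 6 + 8 + 5 + 4 + 6 + 2 + 9 + 6 + 5 + 5 + 5 + 5 + 5 = 88

88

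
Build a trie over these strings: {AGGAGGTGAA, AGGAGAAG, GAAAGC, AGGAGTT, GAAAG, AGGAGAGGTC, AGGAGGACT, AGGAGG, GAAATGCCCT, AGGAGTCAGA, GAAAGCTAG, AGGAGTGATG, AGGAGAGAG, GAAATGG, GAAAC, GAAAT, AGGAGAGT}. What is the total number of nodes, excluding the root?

Trace insertions, counting only characters that open a new branch:
  "AGGAGGTGAA" → 10 new (A, G, G, A, G, G, T, G, A, A)
  "AGGAGAAG" → prefix "AGGAG" already present; 3 new (A, A, G)
  "GAAAGC" → 6 new (G, A, A, A, G, C)
  "AGGAGTT" → prefix "AGGAG" already present; 2 new (T, T)
  "GAAAG" → prefix "GAAAG" already present; 0 new (none)
  "AGGAGAGGTC" → prefix "AGGAGA" already present; 4 new (G, G, T, C)
  "AGGAGGACT" → prefix "AGGAGG" already present; 3 new (A, C, T)
  "AGGAGG" → prefix "AGGAGG" already present; 0 new (none)
  "GAAATGCCCT" → prefix "GAAA" already present; 6 new (T, G, C, C, C, T)
  "AGGAGTCAGA" → prefix "AGGAGT" already present; 4 new (C, A, G, A)
  "GAAAGCTAG" → prefix "GAAAGC" already present; 3 new (T, A, G)
  "AGGAGTGATG" → prefix "AGGAGT" already present; 4 new (G, A, T, G)
  "AGGAGAGAG" → prefix "AGGAGAG" already present; 2 new (A, G)
  "GAAATGG" → prefix "GAAATG" already present; 1 new (G)
  "GAAAC" → prefix "GAAA" already present; 1 new (C)
  "GAAAT" → prefix "GAAAT" already present; 0 new (none)
  "AGGAGAGT" → prefix "AGGAGAG" already present; 1 new (T)
Total nodes = 10 + 3 + 6 + 2 + 0 + 4 + 3 + 0 + 6 + 4 + 3 + 4 + 2 + 1 + 1 + 0 + 1 = 50

50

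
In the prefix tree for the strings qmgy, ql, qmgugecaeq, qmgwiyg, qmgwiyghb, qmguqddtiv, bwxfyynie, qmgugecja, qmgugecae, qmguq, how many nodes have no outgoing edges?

7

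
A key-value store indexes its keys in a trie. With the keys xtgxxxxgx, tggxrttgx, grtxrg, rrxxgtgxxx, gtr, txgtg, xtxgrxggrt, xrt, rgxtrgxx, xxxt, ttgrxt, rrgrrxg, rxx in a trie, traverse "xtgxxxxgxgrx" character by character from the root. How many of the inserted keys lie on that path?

1

Check each prefix of "xtgxxxxgxgrx" against the stored set — each match is an end-marker on the path.
Prefixes of the query that are stored words: "xtgxxxxgx"
Count: 1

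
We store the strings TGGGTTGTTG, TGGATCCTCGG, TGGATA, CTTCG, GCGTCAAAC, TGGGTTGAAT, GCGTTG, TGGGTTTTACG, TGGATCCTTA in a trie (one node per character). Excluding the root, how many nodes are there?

Count nodes per top-level branch (shared prefixes stored once):
  'C'-branch (CTTCG): 5 nodes
  'G'-branch (GCGTCAAAC, GCGTTG): 11 nodes
  'T'-branch (TGGATA, TGGATCCTCGG, TGGATCCTTA, TGGGTTGAAT, TGGGTTGTTG, TGGGTTTTACG): 29 nodes
Sum: 45

45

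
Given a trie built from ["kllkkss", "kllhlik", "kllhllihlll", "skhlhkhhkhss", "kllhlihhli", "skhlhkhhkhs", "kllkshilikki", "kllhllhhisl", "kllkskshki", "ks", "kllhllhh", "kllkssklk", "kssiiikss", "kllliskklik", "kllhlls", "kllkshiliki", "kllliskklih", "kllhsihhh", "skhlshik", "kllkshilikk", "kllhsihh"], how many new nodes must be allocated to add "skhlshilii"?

3

The longest prefix of "skhlshilii" already in the trie is "skhlshi" (length 7).
So 10 − 7 = 3 new nodes.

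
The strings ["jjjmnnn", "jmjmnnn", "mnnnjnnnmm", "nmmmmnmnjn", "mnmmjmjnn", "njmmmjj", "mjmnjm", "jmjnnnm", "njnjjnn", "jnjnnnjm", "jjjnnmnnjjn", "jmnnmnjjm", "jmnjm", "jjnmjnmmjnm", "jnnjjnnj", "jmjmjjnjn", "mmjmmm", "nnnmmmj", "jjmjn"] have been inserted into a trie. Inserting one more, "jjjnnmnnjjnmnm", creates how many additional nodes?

Walking "jjjnnmnnjjnmnm" from the root, the first 11 characters ("jjjnnmnnjjn") follow existing edges; "m" is the first miss.
Each of the 3 remaining characters creates one node.

3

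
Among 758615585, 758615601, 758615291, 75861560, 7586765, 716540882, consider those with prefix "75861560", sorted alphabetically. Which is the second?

Words with prefix "75861560", in lexicographic order: "75861560", "758615601"
Position 2: 758615601

758615601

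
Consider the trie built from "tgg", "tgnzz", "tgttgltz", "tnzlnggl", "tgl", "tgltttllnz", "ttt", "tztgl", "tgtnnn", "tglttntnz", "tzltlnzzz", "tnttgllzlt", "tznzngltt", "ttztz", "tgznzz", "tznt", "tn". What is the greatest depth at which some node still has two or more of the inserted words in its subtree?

Look for the deepest trie node that still has at least two words in its subtree.
e.g. "tglttntnz" and "tgltttllnz" share the prefix "tgltt" of length 5; no pair shares a longer one.
Longest shared-prefix length: 5

5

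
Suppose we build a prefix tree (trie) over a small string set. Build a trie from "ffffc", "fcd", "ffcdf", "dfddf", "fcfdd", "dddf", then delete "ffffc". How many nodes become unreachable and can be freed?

3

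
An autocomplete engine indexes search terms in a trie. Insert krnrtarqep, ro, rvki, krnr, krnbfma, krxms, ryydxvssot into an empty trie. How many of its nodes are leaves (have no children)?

Leaves are exactly the stored words that no other stored word extends.
Those words: "krnbfma", "krnrtarqep", "krxms", "ro", "rvki", "ryydxvssot"
Leaf count: 6

6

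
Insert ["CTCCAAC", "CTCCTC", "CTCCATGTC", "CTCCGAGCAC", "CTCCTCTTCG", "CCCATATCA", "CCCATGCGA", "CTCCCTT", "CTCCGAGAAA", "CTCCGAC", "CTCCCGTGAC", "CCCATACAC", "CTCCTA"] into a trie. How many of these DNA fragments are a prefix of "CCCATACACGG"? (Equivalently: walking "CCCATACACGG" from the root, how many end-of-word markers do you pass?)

1

Traverse "CCCATACACGG" character by character; count nodes along the way that are marked as word ends.
Prefixes of the query that are stored words: "CCCATACAC"
Count: 1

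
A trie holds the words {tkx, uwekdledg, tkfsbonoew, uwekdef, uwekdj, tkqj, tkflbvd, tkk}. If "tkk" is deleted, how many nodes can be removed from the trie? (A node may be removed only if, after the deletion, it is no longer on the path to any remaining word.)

1

Walk "tkk" from the leaf back toward the root, removing each node that no remaining word uses.
The suffix "k" (1 node) is used only by "tkk"; the node for "tk" still has the child "x", so pruning stops there.
Nodes removed: 1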